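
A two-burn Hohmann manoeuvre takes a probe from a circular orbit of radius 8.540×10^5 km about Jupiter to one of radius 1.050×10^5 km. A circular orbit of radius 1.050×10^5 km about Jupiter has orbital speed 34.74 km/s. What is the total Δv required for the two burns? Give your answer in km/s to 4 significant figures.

Δv = 18.10 km/s

From the circular-orbit relation v² = μ/r at r = 1.050×10^5 km: μ = v²r = (34.74)² × 1.050×10^5 = 1.26721×10^8 km³/s².
Semi-major axis of the transfer orbit: a_t = (8.540×10^5 + 1.050×10^5)/2 = 4.795×10^5 km.
Circular speed at r₁: v₁ = √(μ/r₁) = √(1.26721×10^8/8.540×10^5) = 12.181 km/s.
Transfer-orbit speed at r₁ (v² = μ(2/r − 1/a)): v_a = √[μ(2/r₁ − 1/a_t)] = 5.7003 km/s.
First burn Δv₁ = |v_a − v₁| = 6.481 km/s.
Circular speed at r₂: v₂ = √(μ/r₂) = 34.74 km/s.
Transfer-orbit speed at r₂: v_p = √[μ(2/r₂ − 1/a_t)] = 46.36 km/s.
Second burn Δv₂ = |v₂ − v_p| = 11.62 km/s.
Δv = Δv₁ + Δv₂ = 6.481 + 11.62 = 18.10 km/s.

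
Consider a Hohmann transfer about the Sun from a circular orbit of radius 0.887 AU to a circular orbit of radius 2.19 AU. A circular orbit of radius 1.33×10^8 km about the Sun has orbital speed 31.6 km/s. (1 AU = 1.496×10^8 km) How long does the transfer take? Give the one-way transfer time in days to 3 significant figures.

From the circular-orbit relation v² = μ/r at r = 1.33×10^8 km: μ = v²r = (31.6)² × 1.33×10^8 = 1.32808×10^11 km³/s².
In km: r₁ = 0.887 × 1.496×10^8 = 1.326952×10^8 km; r₂ = 2.19 × 1.496×10^8 = 3.27624×10^8 km.
The Hohmann ellipse has a_t = (r₁ + r₂)/2 = 2.301596×10^8 km.
Half the transfer-orbit period gives t = π√(a_t³/μ) = 3.010×10^7 s.
Converting: 3.010×10^7 s ÷ 86400 s/day = 348 days.

t = 348 days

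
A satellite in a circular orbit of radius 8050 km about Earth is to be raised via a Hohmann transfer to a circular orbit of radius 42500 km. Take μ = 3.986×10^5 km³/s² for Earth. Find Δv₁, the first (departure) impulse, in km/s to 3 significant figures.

Δv₁ = 2.09 km/s

Semi-major axis of the transfer orbit: a_t = (8050 + 42500)/2 = 25275 km.
Circular speed at r = 8050 km: v_c = √(μ/r) = 7.037 km/s.
Vis-viva on the transfer ellipse at r = 8050 km gives v_t = √[μ(2/r − 1/a_t)] = 9.125 km/s.
Δv₁ = |v_t − v_c| = |9.125 − 7.037| = 2.088 km/s.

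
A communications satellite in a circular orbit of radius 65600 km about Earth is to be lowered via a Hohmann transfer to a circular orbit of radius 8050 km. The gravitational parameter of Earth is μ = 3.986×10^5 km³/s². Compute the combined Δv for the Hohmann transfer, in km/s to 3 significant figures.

The Hohmann ellipse has a_t = (r₁ + r₂)/2 = 36825 km.
Circular speed at r₁: v₁ = √(μ/r₁) = √(3.986×10^5/65600) = 2.4650 km/s.
On the transfer ellipse at r₁, v² = μ(2/r − 1/a) gives v_a = √[μ(2/r₁ − 1/a_t)] = 1.1525 km/s.
First burn Δv₁ = |v_a − v₁| = 1.3125 km/s.
At r₂, v₂ = √(μ/r₂) = 7.03673 km/s.
Transfer-orbit speed at r₂: v_p = √[μ(2/r₂ − 1/a_t)] = 9.39185 km/s.
Second burn Δv₂ = |v₂ − v_p| = 2.3551 km/s.
Δv = Δv₁ + Δv₂ = 1.3125 + 2.3551 = 3.668 km/s.

Δv = 3.67 km/s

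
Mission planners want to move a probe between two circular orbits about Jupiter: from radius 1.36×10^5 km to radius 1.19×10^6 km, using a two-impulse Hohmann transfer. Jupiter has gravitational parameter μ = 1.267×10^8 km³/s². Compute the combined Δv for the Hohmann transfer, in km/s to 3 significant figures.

Δv = 16.0 km/s

Semi-major axis of the transfer orbit: a_t = (1.360×10^5 + 1.190×10^6)/2 = 6.630×10^5 km.
At r₁ the circular-orbit speed is v₁ = √(μ/r₁) = 30.5224 km/s.
On the transfer ellipse at r₁, v² = μ(2/r − 1/a) gives v_p = √[μ(2/r₁ − 1/a_t)] = 40.8917 km/s.
First burn Δv₁ = |v_p − v₁| = 10.369 km/s.
At r₂, v₂ = √(μ/r₂) = 10.31846 km/s.
Transfer-orbit speed at r₂: v_a = √[μ(2/r₂ − 1/a_t)] = 4.673341 km/s.
Second burn Δv₂ = |v₂ − v_a| = 5.6451 km/s.
Total Δv = Δv₁ + Δv₂ = 16.01 km/s.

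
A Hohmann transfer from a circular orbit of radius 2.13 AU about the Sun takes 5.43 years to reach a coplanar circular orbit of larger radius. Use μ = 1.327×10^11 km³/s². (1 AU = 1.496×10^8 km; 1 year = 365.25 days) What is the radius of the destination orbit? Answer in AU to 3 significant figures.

r₂ = 7.68 AU

In km: r₁ = 2.13 × 1.496×10^8 = 3.18648×10^8 km.
Transfer time t = 5.43 years × 365.25 × 86400 s = 1.71357768×10^8 s, and t = π√(a_t³/μ).
So a_t = (μ t²/π²)^(1/3) = (1.327×10^11 × (1.71357768×10^8)² / π²)^(1/3) = 7.3360×10^8 km.
Since a_t = (r₁ + r₂)/2, r₂ = 2a_t − r₁ = 2×7.3360×10^8 − 3.18648×10^8 = 1.148552×10^9 km.
In AU: r₂ = 1.148552×10^9 / 1.496×10^8 = 7.68 AU.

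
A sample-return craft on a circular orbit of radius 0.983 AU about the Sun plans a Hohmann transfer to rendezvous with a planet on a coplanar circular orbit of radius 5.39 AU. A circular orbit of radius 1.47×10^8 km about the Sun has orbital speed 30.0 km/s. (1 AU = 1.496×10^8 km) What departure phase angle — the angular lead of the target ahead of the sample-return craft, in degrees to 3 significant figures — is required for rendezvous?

φ = 98.2°

From the circular-orbit relation v² = μ/r at r = 1.47×10^8 km: μ = v²r = (30.0)² × 1.47×10^8 = 1.32300×10^11 km³/s².
In km: r₁ = 0.983 × 1.496×10^8 = 1.470568×10^8 km; r₂ = 5.39 × 1.496×10^8 = 8.06344×10^8 km.
Semi-major axis of the transfer orbit: a_t = (1.470568×10^8 + 8.06344×10^8)/2 = 4.767004×10^8 km.
Transfer time t = π√(a_t³/μ) = 8.9896×10^7 s.
The target's mean motion on its circular orbit is ω₂ = √(μ/r₂³) = 1.5885×10^-8 rad/s.
Angle swept by the target during transfer: ω₂·t = 1.428 rad = 81.82°.
The sample-return craft traverses 180° on the transfer ellipse, so the target must lead by 180° − 81.82° = 98.2°.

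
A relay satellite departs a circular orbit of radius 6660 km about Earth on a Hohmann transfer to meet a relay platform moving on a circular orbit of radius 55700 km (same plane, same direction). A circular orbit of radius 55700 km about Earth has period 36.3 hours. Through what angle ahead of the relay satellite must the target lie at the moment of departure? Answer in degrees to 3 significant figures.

From Kepler's third law T² = 4π²r³/μ at r = 55700 km, T = 36.3 hours = 36.3 × 3600 s = 1.3068×10^5 s: μ = 4π²r³/T² = 3.99491×10^5 km³/s².
Semi-major axis of the transfer orbit: a_t = (6660 + 55700)/2 = 31180 km.
Transfer time t = π√(a_t³/μ) = 27366 s.
The target's mean motion on its circular orbit is ω₂ = √(μ/r₂³) = 4.8081×10^-5 rad/s.
Angle swept by the target during transfer: ω₂·t = 1.3158 rad = 75.39°.
The relay satellite traverses 180° on the transfer ellipse, so the target must lead by 180° − 75.39° = 105°.

φ = 105°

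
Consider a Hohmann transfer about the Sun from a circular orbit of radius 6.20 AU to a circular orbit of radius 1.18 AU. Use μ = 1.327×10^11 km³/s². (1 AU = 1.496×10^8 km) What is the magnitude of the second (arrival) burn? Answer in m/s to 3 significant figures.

Δv₂ = 8120 m/s

In km: r₁ = 6.20 × 1.496×10^8 = 9.2752×10^8 km; r₂ = 1.18 × 1.496×10^8 = 1.76528×10^8 km.
Semi-major axis of the transfer orbit: a_t = (9.2752×10^8 + 1.76528×10^8)/2 = 5.52024×10^8 km.
Circular speed at r = 1.76528×10^8 km: v_c = √(μ/r) = 27.418 km/s.
Transfer-orbit speed at the same r (vis-viva, a = a_t): v_t = √[μ(2/r − 1/a_t)] = 35.540 km/s.
Δv₂ = |v_t − v_c| = |35.540 − 27.418| = 8.122 km/s.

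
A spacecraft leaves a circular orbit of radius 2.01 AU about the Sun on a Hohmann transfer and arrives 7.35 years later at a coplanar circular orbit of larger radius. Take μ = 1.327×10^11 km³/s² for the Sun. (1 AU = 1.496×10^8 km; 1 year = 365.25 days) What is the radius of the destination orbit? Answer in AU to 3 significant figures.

In km: r₁ = 2.01 × 1.496×10^8 = 3.00696×10^8 km.
Transfer time t = 7.35 years × 365.25 × 86400 s = 2.3194836×10^8 s, and t = π√(a_t³/μ).
So a_t = (μ t²/π²)^(1/3) = (1.327×10^11 × (2.3194836×10^8)² / π²)^(1/3) = 8.9767×10^8 km.
Since a_t = (r₁ + r₂)/2, r₂ = 2a_t − r₁ = 2×8.9767×10^8 − 3.00696×10^8 = 1.494644×10^9 km.
In AU: r₂ = 1.494644×10^9 / 1.496×10^8 = 9.99 AU.

r₂ = 9.99 AU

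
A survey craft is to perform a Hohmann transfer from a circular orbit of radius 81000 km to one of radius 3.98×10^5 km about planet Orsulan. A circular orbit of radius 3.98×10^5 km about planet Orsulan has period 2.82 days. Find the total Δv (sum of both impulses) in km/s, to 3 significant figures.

Δv = 10.9 km/s

From Kepler's third law T² = 4π²r³/μ at r = 3.98×10^5 km, T = 2.82 days = 2.82 × 86400 s = 2.43648×10^5 s: μ = 4π²r³/T² = 4.19260×10^7 km³/s².
Transfer-ellipse semi-major axis a_t = (r₁ + r₂)/2 = (81000 + 3.980×10^5)/2 = 2.395×10^5 km.
Circular speed at r₁: v₁ = √(μ/r₁) = √(4.19260×10^7/81000) = 22.751 km/s.
On the transfer ellipse at r₁, vis-viva gives v_p = √[μ(2/r₁ − 1/a_t)] = 29.328 km/s.
First burn Δv₁ = |v_p − v₁| = 6.577 km/s.
Circular speed at r₂: v₂ = √(μ/r₂) = 10.264 km/s.
Transfer-orbit speed at r₂: v_a = √[μ(2/r₂ − 1/a_t)] = 5.9688 km/s.
Second burn Δv₂ = |v₂ − v_a| = 4.295 km/s.
Δv = Δv₁ + Δv₂ = 6.577 + 4.295 = 10.87 km/s.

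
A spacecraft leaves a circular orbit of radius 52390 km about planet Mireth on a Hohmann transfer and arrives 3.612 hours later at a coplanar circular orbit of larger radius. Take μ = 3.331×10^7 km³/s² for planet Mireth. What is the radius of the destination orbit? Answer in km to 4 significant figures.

r₂ = 1.135×10^5 km

Transfer time t = 3.612 hours = 13003.2 s, and t = π√(a_t³/μ).
So a_t = (μ t²/π²)^(1/3) = (3.331×10^7 × (13003.2)² / π²)^(1/3) = 82945 km.
Since a_t = (r₁ + r₂)/2, r₂ = 2a_t − r₁ = 2×82945 − 52390 = 1.135×10^5 km.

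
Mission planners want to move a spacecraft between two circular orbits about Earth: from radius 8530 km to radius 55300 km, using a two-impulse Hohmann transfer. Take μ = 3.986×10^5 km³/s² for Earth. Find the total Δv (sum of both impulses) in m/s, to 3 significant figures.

Δv = 3460 m/s

The Hohmann ellipse has a_t = (r₁ + r₂)/2 = 31915 km.
At r₁ the circular-orbit speed is v₁ = √(μ/r₁) = 6.836 km/s.
Transfer-orbit speed at r₁ (vis-viva): v_p = √[μ(2/r₁ − 1/a_t)] = 8.998 km/s.
First burn Δv₁ = |v_p − v₁| = 2.162 km/s.
Circular speed at r₂: v₂ = √(μ/r₂) = 2.685 km/s.
Transfer-orbit speed at r₂: v_a = √[μ(2/r₂ − 1/a_t)] = 1.388 km/s.
Second burn Δv₂ = |v₂ − v_a| = 1.297 km/s.
Total Δv = Δv₁ + Δv₂ = 3.459 km/s.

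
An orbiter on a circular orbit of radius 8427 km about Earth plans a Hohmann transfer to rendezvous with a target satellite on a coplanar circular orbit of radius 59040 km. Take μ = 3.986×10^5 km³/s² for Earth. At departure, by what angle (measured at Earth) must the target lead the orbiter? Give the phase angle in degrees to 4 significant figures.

The Hohmann ellipse has a_t = (r₁ + r₂)/2 = 33733.5 km.
The half-period of the transfer ellipse is t = π√(a_t³/μ) = 30830 s.
Target angular speed ω₂ = √(μ/r₂³) = 4.401×10^-5 rad/s.
Angle swept by the target during transfer: ω₂·t = 1.3568 rad = 77.74°.
Arrival is 180° from departure on the ellipse, so φ = 180° − 77.74° = 102.3°.

φ = 102.3°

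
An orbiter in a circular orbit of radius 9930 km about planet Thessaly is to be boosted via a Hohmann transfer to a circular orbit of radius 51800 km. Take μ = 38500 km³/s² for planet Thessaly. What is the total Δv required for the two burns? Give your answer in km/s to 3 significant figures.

Δv = 0.955 km/s

Transfer-ellipse semi-major axis a_t = (r₁ + r₂)/2 = (9930 + 51800)/2 = 30865 km.
Circular speed at r₁: v₁ = √(μ/r₁) = √(38500/9930) = 1.96905 km/s.
Transfer-orbit speed at r₁ (vis-viva equation): v_p = √[μ(2/r₁ − 1/a_t)] = 2.55087 km/s.
First burn Δv₁ = |v_p − v₁| = 0.5818 km/s.
Circular speed at r₂: v₂ = √(μ/r₂) = 0.8621 km/s.
Transfer-orbit speed at r₂: v_a = √[μ(2/r₂ − 1/a_t)] = 0.4890 km/s.
Second burn Δv₂ = |v₂ − v_a| = 0.3731 km/s.
Δv = Δv₁ + Δv₂ = 0.5818 + 0.3731 = 0.9549 km/s.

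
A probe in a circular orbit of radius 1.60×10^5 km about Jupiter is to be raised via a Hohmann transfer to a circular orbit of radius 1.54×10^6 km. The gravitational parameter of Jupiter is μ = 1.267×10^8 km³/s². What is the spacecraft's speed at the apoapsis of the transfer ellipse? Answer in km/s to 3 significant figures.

Semi-major axis of the transfer orbit: a_t = (1.600×10^5 + 1.540×10^6)/2 = 8.500×10^5 km.
The apoapsis of the transfer ellipse is at r = 1.540×10^6 km.
Applying v² = μ(2/r − 1/a_t): v = 3.935 km/s.

v = 3.94 km/s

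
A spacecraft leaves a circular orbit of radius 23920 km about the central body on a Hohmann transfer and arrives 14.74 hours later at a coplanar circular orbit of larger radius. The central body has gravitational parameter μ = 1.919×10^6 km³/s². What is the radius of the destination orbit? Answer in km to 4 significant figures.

Transfer time t = 14.74 hours = 53064 s, and t = π√(a_t³/μ).
So a_t = (μ t²/π²)^(1/3) = (1.919×10^6 × (53064)² / π²)^(1/3) = 81807 km.
Since a_t = (r₁ + r₂)/2, r₂ = 2a_t − r₁ = 2×81807 − 23920 = 1.39694×10^5 km.

r₂ = 1.397×10^5 km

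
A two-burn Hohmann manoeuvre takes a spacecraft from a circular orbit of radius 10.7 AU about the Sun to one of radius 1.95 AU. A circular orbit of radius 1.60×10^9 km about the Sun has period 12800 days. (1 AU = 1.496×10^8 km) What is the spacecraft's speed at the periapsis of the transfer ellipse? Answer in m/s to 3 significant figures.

From Kepler's third law T² = 4π²r³/μ at r = 1.60×10^9 km, T = 12800 days = 12800 × 86400 s = 1.10592×10^9 s: μ = 4π²r³/T² = 1.32212×10^11 km³/s².
In km: r₁ = 10.7 × 1.496×10^8 = 1.60072×10^9 km; r₂ = 1.95 × 1.496×10^8 = 2.9172×10^8 km.
Semi-major axis of the transfer orbit: a_t = (1.60072×10^9 + 2.9172×10^8)/2 = 9.4622×10^8 km.
At periapsis, r = 2.9172×10^8 km.
From the vis-viva equation, v = √[μ(2/r − 1/a_t)] = 27.69 km/s.

v = 27700 m/s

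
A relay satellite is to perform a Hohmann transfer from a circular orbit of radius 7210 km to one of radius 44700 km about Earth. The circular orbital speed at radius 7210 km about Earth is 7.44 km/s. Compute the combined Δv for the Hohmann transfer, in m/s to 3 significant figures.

From the circular-orbit relation v² = μ/r at r = 7210 km: μ = v²r = (7.44)² × 7210 = 3.99099×10^5 km³/s².
Semi-major axis of the transfer orbit: a_t = (7210 + 44700)/2 = 25955 km.
Circular speed at r₁: v₁ = √(μ/r₁) = √(3.99099×10^5/7210) = 7.440 km/s.
Transfer-orbit speed at r₁ (vis-viva equation): v_p = √[μ(2/r₁ − 1/a_t)] = 9.764 km/s.
First burn Δv₁ = |v_p − v₁| = 2.324 km/s.
At r₂, v₂ = √(μ/r₂) = 2.988 km/s.
Transfer-orbit speed at r₂: v_a = √[μ(2/r₂ − 1/a_t)] = 1.575 km/s.
Second burn Δv₂ = |v₂ − v_a| = 1.413 km/s.
Total Δv = Δv₁ + Δv₂ = 3.737 km/s.

Δv = 3740 m/s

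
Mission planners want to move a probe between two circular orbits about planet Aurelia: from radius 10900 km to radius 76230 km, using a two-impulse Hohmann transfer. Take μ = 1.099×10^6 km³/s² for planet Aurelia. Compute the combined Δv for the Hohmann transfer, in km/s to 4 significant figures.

The Hohmann ellipse has a_t = (r₁ + r₂)/2 = 43565 km.
At r₁ the circular-orbit speed is v₁ = √(μ/r₁) = 10.041 km/s.
On the transfer ellipse at r₁, vis-viva equation gives v_p = √[μ(2/r₁ − 1/a_t)] = 13.282 km/s.
First burn Δv₁ = |v_p − v₁| = 3.241 km/s.
Circular speed at r₂: v₂ = √(μ/r₂) = 3.797 km/s.
Transfer-orbit speed at r₂: v_a = √[μ(2/r₂ − 1/a_t)] = 1.899 km/s.
Second burn Δv₂ = |v₂ − v_a| = 1.898 km/s.
Δv = Δv₁ + Δv₂ = 3.241 + 1.898 = 5.139 km/s.

Δv = 5.139 km/s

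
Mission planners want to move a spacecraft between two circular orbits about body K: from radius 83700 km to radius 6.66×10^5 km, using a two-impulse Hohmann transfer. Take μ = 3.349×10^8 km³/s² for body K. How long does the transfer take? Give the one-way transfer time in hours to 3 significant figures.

Transfer-ellipse semi-major axis a_t = (r₁ + r₂)/2 = (83700 + 6.660×10^5)/2 = 3.7485×10^5 km.
Transfer time t = π√(a_t³/μ) = π√((3.7485×10^5)³ / 3.349×10^8) = 39400 s.
Converting: 39400 s ÷ 3600 s/hour = 10.9 hours.

t = 10.9 hours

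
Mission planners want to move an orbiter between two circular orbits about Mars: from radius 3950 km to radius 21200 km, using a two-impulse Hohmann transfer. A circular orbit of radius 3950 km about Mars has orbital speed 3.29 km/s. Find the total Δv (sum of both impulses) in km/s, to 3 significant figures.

Δv = 1.61 km/s

From the circular-orbit relation v² = μ/r at r = 3950 km: μ = v²r = (3.29)² × 3950 = 42755.2 km³/s².
The Hohmann ellipse has a_t = (r₁ + r₂)/2 = 12575 km.
Circular speed at r₁: v₁ = √(μ/r₁) = √(42755.2/3950) = 3.2900 km/s.
Transfer-orbit speed at r₁ (v² = μ(2/r − 1/a)): v_p = √[μ(2/r₁ − 1/a_t)] = 4.2718 km/s.
First burn Δv₁ = |v_p − v₁| = 0.9818 km/s.
Circular speed at r₂: v₂ = √(μ/r₂) = 1.4201 km/s.
Transfer-orbit speed at r₂: v_a = √[μ(2/r₂ − 1/a_t)] = 0.79592 km/s.
Second burn Δv₂ = |v₂ − v_a| = 0.6242 km/s.
Total Δv = Δv₁ + Δv₂ = 1.606 km/s.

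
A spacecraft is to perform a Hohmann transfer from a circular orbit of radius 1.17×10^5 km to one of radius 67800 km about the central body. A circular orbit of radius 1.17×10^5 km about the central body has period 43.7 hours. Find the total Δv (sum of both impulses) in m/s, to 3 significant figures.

Δv = 1440 m/s

From Kepler's third law T² = 4π²r³/μ at r = 1.17×10^5 km, T = 43.7 hours = 43.7 × 3600 s = 1.5732×10^5 s: μ = 4π²r³/T² = 2.55476×10^6 km³/s².
The Hohmann ellipse has a_t = (r₁ + r₂)/2 = 92400 km.
At r₁ the circular-orbit speed is v₁ = √(μ/r₁) = 4.67285 km/s.
On the transfer ellipse at r₁, vis-viva equation gives v_a = √[μ(2/r₁ − 1/a_t)] = 4.00277 km/s.
First burn Δv₁ = |v_a − v₁| = 0.6701 km/s.
At r₂, v₂ = √(μ/r₂) = 6.138 km/s.
Transfer-orbit speed at r₂: v_p = √[μ(2/r₂ − 1/a_t)] = 6.907 km/s.
Second burn Δv₂ = |v₂ − v_p| = 0.7690 km/s.
Total Δv = Δv₁ + Δv₂ = 1.439 km/s.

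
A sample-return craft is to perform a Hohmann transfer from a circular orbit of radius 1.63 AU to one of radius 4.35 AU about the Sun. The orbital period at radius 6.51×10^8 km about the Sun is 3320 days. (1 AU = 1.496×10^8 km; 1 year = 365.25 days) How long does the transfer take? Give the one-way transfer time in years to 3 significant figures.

t = 2.59 years

From Kepler's third law T² = 4π²r³/μ at r = 6.51×10^8 km, T = 3320 days = 3320 × 86400 s = 2.86848×10^8 s: μ = 4π²r³/T² = 1.32373×10^11 km³/s².
In km: r₁ = 1.63 × 1.496×10^8 = 2.43848×10^8 km; r₂ = 4.35 × 1.496×10^8 = 6.5076×10^8 km.
Transfer-ellipse semi-major axis a_t = (r₁ + r₂)/2 = (2.43848×10^8 + 6.5076×10^8)/2 = 4.47304×10^8 km.
Half the transfer-orbit period gives t = π√(a_t³/μ) = 8.169×10^7 s.
Converting: 8.169×10^7 s ÷ 3.15576×10^7 s/year (365.25 × 86400) = 2.59 years.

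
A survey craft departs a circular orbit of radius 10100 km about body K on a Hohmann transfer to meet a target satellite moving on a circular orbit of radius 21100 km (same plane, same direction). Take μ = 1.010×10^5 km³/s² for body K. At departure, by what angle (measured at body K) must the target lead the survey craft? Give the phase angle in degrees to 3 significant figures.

Transfer-ellipse semi-major axis a_t = (r₁ + r₂)/2 = (10100 + 21100)/2 = 15600 km.
Transfer time t = π√(a_t³/μ) = 19260 s.
Target angular speed ω₂ = √(μ/r₂³) = 1.037×10^-4 rad/s.
Angle swept by the target during transfer: ω₂·t = 1.997 rad = 114.4°.
Arrival is 180° from departure on the ellipse, so φ = 180° − 114.4° = 65.6°.

φ = 65.6°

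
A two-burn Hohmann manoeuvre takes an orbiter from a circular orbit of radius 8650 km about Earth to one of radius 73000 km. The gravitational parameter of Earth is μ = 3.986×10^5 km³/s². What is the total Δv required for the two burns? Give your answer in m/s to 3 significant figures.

Δv = 3550 m/s

The Hohmann ellipse has a_t = (r₁ + r₂)/2 = 40825 km.
Circular speed at r₁: v₁ = √(μ/r₁) = √(3.986×10^5/8650) = 6.788 km/s.
Transfer-orbit speed at r₁ (v² = μ(2/r − 1/a)): v_p = √[μ(2/r₁ − 1/a_t)] = 9.077 km/s.
First burn Δv₁ = |v_p − v₁| = 2.289 km/s.
Circular speed at r₂: v₂ = √(μ/r₂) = 2.337 km/s.
Transfer-orbit speed at r₂: v_a = √[μ(2/r₂ − 1/a_t)] = 1.076 km/s.
Second burn Δv₂ = |v₂ − v_a| = 1.261 km/s.
Total Δv = Δv₁ + Δv₂ = 3.550 km/s.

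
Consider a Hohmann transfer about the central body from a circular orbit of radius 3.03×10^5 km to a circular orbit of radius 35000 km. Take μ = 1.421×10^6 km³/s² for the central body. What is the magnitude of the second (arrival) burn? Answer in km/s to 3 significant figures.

Δv₂ = 2.16 km/s

Semi-major axis of the transfer orbit: a_t = (3.030×10^5 + 35000)/2 = 1.690×10^5 km.
Circular speed at r = 35000 km: v_c = √(μ/r) = 6.372 km/s.
Vis-viva on the transfer ellipse at r = 35000 km gives v_t = √[μ(2/r − 1/a_t)] = 8.532 km/s.
Δv₂ = |v_t − v_c| = |8.532 − 6.372| = 2.160 km/s.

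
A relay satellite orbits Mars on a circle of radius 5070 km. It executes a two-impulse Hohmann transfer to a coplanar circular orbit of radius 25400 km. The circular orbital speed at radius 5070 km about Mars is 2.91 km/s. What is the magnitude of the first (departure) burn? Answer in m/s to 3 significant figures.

From the circular-orbit relation v² = μ/r at r = 5070 km: μ = v²r = (2.91)² × 5070 = 42933.3 km³/s².
The Hohmann ellipse has a_t = (r₁ + r₂)/2 = 15235 km.
On the circular orbit at r = 5070 km, v_c = √(μ/r) = 2.9100 km/s.
Transfer-orbit speed at the same r (vis-viva, a = a_t): v_t = √[μ(2/r − 1/a_t)] = 3.7574 km/s.
Δv₁ = |v_t − v_c| = |3.7574 − 2.9100| = 0.8474 km/s.

Δv₁ = 847 m/s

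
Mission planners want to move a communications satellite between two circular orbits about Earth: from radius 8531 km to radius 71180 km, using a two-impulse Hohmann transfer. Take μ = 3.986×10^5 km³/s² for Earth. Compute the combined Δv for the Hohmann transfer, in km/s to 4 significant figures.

Transfer-ellipse semi-major axis a_t = (r₁ + r₂)/2 = (8531 + 71180)/2 = 39855.5 km.
Circular speed at r₁: v₁ = √(μ/r₁) = √(3.986×10^5/8531) = 6.8355 km/s.
Transfer-orbit speed at r₁ (vis-viva equation): v_p = √[μ(2/r₁ − 1/a_t)] = 9.1349 km/s.
First burn Δv₁ = |v_p − v₁| = 2.299 km/s.
Circular speed at r₂: v₂ = √(μ/r₂) = 2.3664 km/s.
Transfer-orbit speed at r₂: v_a = √[μ(2/r₂ − 1/a_t)] = 1.0948 km/s.
Second burn Δv₂ = |v₂ − v_a| = 1.272 km/s.
Δv = Δv₁ + Δv₂ = 2.299 + 1.272 = 3.571 km/s.

Δv = 3.571 km/s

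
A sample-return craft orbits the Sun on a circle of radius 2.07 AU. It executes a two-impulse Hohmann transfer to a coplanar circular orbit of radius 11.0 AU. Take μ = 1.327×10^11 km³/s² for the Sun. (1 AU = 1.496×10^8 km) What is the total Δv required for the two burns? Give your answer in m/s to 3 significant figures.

Δv = 10100 m/s

In km: r₁ = 2.07 × 1.496×10^8 = 3.09672×10^8 km; r₂ = 11.0 × 1.496×10^8 = 1.6456×10^9 km.
The Hohmann ellipse has a_t = (r₁ + r₂)/2 = 9.77636×10^8 km.
At r₁ the circular-orbit speed is v₁ = √(μ/r₁) = 20.701 km/s.
On the transfer ellipse at r₁, vis-viva equation gives v_p = √[μ(2/r₁ − 1/a_t)] = 26.857 km/s.
First burn Δv₁ = |v_p − v₁| = 6.156 km/s.
Circular speed at r₂: v₂ = √(μ/r₂) = 8.980 km/s.
Transfer-orbit speed at r₂: v_a = √[μ(2/r₂ − 1/a_t)] = 5.054 km/s.
Second burn Δv₂ = |v₂ − v_a| = 3.926 km/s.
Total Δv = Δv₁ + Δv₂ = 10.08 km/s.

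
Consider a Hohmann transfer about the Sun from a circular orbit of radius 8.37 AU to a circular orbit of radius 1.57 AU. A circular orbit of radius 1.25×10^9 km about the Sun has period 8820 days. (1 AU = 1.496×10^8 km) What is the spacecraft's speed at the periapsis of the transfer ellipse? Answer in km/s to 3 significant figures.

v = 30.9 km/s

From Kepler's third law T² = 4π²r³/μ at r = 1.25×10^9 km, T = 8820 days = 8820 × 86400 s = 7.62048×10^8 s: μ = 4π²r³/T² = 1.32778×10^11 km³/s².
In km: r₁ = 8.37 × 1.496×10^8 = 1.252152×10^9 km; r₂ = 1.57 × 1.496×10^8 = 2.34872×10^8 km.
Semi-major axis of the transfer orbit: a_t = (1.252152×10^9 + 2.34872×10^8)/2 = 7.43512×10^8 km.
The periapsis of the transfer ellipse is at r = 2.34872×10^8 km.
Vis-viva: v = √[μ(2/r − 1/a_t)] = √[1.32778×10^11 × (2/2.34872×10^8 − 1/7.43512×10^8)] = 30.86 km/s.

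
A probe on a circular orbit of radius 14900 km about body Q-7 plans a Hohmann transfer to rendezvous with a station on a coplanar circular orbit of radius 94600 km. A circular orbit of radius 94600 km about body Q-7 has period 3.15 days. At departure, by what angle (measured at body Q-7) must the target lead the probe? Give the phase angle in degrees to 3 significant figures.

From Kepler's third law T² = 4π²r³/μ at r = 94600 km, T = 3.15 days = 3.15 × 86400 s = 2.7216×10^5 s: μ = 4π²r³/T² = 4.51216×10^5 km³/s².
Transfer-ellipse semi-major axis a_t = (r₁ + r₂)/2 = (14900 + 94600)/2 = 54750 km.
The half-period of the transfer ellipse is t = π√(a_t³/μ) = 59915 s.
The target's mean motion on its circular orbit is ω₂ = √(μ/r₂³) = 2.3086×10^-5 rad/s.
Angle swept by the target during transfer: ω₂·t = 1.3832 rad = 79.25°.
The probe traverses 180° on the transfer ellipse, so the target must lead by 180° − 79.25° = 101°.

φ = 101°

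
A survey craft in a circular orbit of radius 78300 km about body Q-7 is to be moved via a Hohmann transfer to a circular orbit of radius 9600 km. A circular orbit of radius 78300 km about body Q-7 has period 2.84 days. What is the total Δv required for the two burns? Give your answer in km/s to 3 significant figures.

Δv = 2.98 km/s

From Kepler's third law T² = 4π²r³/μ at r = 78300 km, T = 2.84 days = 2.84 × 86400 s = 2.45376×10^5 s: μ = 4π²r³/T² = 3.14761×10^5 km³/s².
Transfer-ellipse semi-major axis a_t = (r₁ + r₂)/2 = (78300 + 9600)/2 = 43950 km.
Circular speed at r₁: v₁ = √(μ/r₁) = √(3.14761×10^5/78300) = 2.005 km/s.
Transfer-orbit speed at r₁ (v² = μ(2/r − 1/a)): v_a = √[μ(2/r₁ − 1/a_t)] = 0.9371 km/s.
First burn Δv₁ = |v_a − v₁| = 1.068 km/s.
At r₂, v₂ = √(μ/r₂) = 5.726 km/s.
Transfer-orbit speed at r₂: v_p = √[μ(2/r₂ − 1/a_t)] = 7.643 km/s.
Second burn Δv₂ = |v₂ − v_p| = 1.917 km/s.
Δv = Δv₁ + Δv₂ = 1.068 + 1.917 = 2.985 km/s.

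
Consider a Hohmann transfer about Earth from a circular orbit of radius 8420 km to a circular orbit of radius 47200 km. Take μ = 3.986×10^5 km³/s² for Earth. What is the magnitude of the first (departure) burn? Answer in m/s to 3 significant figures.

Semi-major axis of the transfer orbit: a_t = (8420 + 47200)/2 = 27810 km.
On the circular orbit at r = 8420 km, v_c = √(μ/r) = 6.8804 km/s.
Transfer-orbit speed at the same r (vis-viva, a = a_t): v_t = √[μ(2/r − 1/a_t)] = 8.9636 km/s.
Δv₁ = |v_t − v_c| = |8.9636 − 6.8804| = 2.083 km/s.

Δv₁ = 2080 m/s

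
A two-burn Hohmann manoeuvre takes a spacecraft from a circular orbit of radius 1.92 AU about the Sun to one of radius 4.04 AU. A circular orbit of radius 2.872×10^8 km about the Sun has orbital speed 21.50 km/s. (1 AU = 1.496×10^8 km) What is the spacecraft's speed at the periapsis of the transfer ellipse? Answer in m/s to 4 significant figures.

From the circular-orbit relation v² = μ/r at r = 2.872×10^8 km: μ = v²r = (21.50)² × 2.872×10^8 = 1.32758×10^11 km³/s².
In km: r₁ = 1.92 × 1.496×10^8 = 2.87232×10^8 km; r₂ = 4.04 × 1.496×10^8 = 6.04384×10^8 km.
Transfer-ellipse semi-major axis a_t = (r₁ + r₂)/2 = (2.87232×10^8 + 6.04384×10^8)/2 = 4.45808×10^8 km.
The periapsis of the transfer ellipse is at r = 2.87232×10^8 km.
From the vis-viva equation, v = √[μ(2/r − 1/a_t)] = 25.03 km/s.

v = 25030 m/s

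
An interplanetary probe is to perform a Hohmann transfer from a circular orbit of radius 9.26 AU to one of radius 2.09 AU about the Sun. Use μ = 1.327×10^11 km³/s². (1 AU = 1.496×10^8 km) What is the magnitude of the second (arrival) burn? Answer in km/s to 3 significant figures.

In km: r₁ = 9.26 × 1.496×10^8 = 1.385296×10^9 km; r₂ = 2.09 × 1.496×10^8 = 3.12664×10^8 km.
Semi-major axis of the transfer orbit: a_t = (1.385296×10^9 + 3.12664×10^8)/2 = 8.4898×10^8 km.
Circular speed at r = 3.12664×10^8 km: v_c = √(μ/r) = 20.601 km/s.
Vis-viva on the transfer ellipse at r = 3.12664×10^8 km gives v_t = √[μ(2/r − 1/a_t)] = 26.316 km/s.
Δv₂ = |v_t − v_c| = |26.316 − 20.601| = 5.715 km/s.

Δv₂ = 5.71 km/s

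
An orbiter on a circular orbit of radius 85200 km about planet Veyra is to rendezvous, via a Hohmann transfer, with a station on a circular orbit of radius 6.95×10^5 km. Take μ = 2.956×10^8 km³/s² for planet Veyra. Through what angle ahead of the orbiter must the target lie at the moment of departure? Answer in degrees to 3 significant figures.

φ = 104°

Transfer-ellipse semi-major axis a_t = (r₁ + r₂)/2 = (85200 + 6.950×10^5)/2 = 3.901×10^5 km.
The half-period of the transfer ellipse is t = π√(a_t³/μ) = 44520 s.
The target's mean motion on its circular orbit is ω₂ = √(μ/r₂³) = 2.967×10^-5 rad/s.
Angle swept by the target during transfer: ω₂·t = 1.321 rad = 75.69°.
The orbiter traverses 180° on the transfer ellipse, so the target must lead by 180° − 75.69° = 104°.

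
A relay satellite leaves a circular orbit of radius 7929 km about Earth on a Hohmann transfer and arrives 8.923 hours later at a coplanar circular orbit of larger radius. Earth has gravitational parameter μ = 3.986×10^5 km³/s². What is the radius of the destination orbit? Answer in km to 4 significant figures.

Transfer time t = 8.923 hours = 32122.8 s, and t = π√(a_t³/μ).
So a_t = (μ t²/π²)^(1/3) = (3.986×10^5 × (32122.8)² / π²)^(1/3) = 34670 km.
Since a_t = (r₁ + r₂)/2, r₂ = 2a_t − r₁ = 2×34670 − 7929 = 61411 km.

r₂ = 61410 km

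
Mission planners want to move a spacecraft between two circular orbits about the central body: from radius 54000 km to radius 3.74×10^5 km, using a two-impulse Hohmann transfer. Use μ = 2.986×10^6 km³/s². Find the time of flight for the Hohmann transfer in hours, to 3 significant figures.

Semi-major axis of the transfer orbit: a_t = (54000 + 3.740×10^5)/2 = 2.140×10^5 km.
By Kepler's third law the transfer-orbit period is T = 2π√(a_t³/μ), so t = T/2 = 1.800×10^5 s.
Converting: 1.800×10^5 s ÷ 3600 s/hour = 50.0 hours.

t = 50.0 hours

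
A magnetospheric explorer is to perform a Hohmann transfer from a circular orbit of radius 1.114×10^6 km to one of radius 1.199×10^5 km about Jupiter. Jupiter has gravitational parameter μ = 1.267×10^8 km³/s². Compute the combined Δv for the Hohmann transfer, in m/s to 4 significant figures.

Transfer-ellipse semi-major axis a_t = (r₁ + r₂)/2 = (1.114×10^6 + 1.199×10^5)/2 = 6.1695×10^5 km.
Circular speed at r₁: v₁ = √(μ/r₁) = √(1.267×10^8/1.114×10^6) = 10.6646 km/s.
On the transfer ellipse at r₁, v² = μ(2/r − 1/a) gives v_a = √[μ(2/r₁ − 1/a_t)] = 4.70143 km/s.
First burn Δv₁ = |v_a − v₁| = 5.9632 km/s.
Circular speed at r₂: v₂ = √(μ/r₂) = 32.507 km/s.
Transfer-orbit speed at r₂: v_p = √[μ(2/r₂ − 1/a_t)] = 43.681 km/s.
Second burn Δv₂ = |v₂ − v_p| = 11.174 km/s.
Total Δv = Δv₁ + Δv₂ = 17.14 km/s.

Δv = 17140 m/s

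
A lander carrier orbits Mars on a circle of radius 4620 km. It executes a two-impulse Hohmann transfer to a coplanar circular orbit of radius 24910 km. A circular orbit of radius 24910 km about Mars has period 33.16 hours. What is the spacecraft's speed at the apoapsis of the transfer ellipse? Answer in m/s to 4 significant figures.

v = 733.4 m/s

From Kepler's third law T² = 4π²r³/μ at r = 24910 km, T = 33.16 hours = 33.16 × 3600 s = 1.19376×10^5 s: μ = 4π²r³/T² = 42820.0 km³/s².
Transfer-ellipse semi-major axis a_t = (r₁ + r₂)/2 = (4620 + 24910)/2 = 14765 km.
At apoapsis, r = 24910 km.
From the vis-viva equation, v = √[μ(2/r − 1/a_t)] = 0.7334 km/s.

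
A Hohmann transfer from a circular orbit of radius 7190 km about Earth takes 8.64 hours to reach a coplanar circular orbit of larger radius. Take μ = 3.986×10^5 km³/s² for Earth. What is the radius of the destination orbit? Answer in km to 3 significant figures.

r₂ = 60700 km

Transfer time t = 8.64 hours = 31104 s, and t = π√(a_t³/μ).
So a_t = (μ t²/π²)^(1/3) = (3.986×10^5 × (31104)² / π²)^(1/3) = 33933 km.
Since a_t = (r₁ + r₂)/2, r₂ = 2a_t − r₁ = 2×33933 − 7190 = 60676 km.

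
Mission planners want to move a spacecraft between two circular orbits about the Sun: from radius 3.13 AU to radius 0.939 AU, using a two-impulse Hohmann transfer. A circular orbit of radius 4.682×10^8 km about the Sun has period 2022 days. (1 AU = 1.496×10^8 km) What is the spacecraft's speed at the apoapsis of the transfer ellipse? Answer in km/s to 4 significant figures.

v = 11.44 km/s

From Kepler's third law T² = 4π²r³/μ at r = 4.682×10^8 km, T = 2022 days = 2022 × 86400 s = 1.747008×10^8 s: μ = 4π²r³/T² = 1.32759×10^11 km³/s².
In km: r₁ = 3.13 × 1.496×10^8 = 4.68248×10^8 km; r₂ = 0.939 × 1.496×10^8 = 1.404744×10^8 km.
Semi-major axis of the transfer orbit: a_t = (4.68248×10^8 + 1.404744×10^8)/2 = 3.043612×10^8 km.
The apoapsis of the transfer ellipse is at r = 4.68248×10^8 km.
Applying v² = μ(2/r − 1/a_t): v = 11.44 km/s.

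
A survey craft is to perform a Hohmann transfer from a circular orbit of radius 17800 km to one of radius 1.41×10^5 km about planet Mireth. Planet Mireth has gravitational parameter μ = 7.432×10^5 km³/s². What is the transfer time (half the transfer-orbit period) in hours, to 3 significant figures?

The Hohmann ellipse has a_t = (r₁ + r₂)/2 = 79400 km.
Transfer time t = π√(a_t³/μ) = π√((79400)³ / 7.432×10^5) = 81530 s.
Converting: 81530 s ÷ 3600 s/hour = 22.6 hours.

t = 22.6 hours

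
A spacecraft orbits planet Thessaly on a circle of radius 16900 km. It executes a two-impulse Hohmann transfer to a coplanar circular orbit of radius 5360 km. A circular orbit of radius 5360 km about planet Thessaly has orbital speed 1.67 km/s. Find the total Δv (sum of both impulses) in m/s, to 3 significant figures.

From the circular-orbit relation v² = μ/r at r = 5360 km: μ = v²r = (1.67)² × 5360 = 14948.5 km³/s².
Semi-major axis of the transfer orbit: a_t = (16900 + 5360)/2 = 11130 km.
At r₁ the circular-orbit speed is v₁ = √(μ/r₁) = 0.940493 km/s.
Transfer-orbit speed at r₁ (vis-viva): v_a = √[μ(2/r₁ − 1/a_t)] = 0.652665 km/s.
First burn Δv₁ = |v_a − v₁| = 0.28783 km/s.
At r₂, v₂ = √(μ/r₂) = 1.67000 km/s.
Transfer-orbit speed at r₂: v_p = √[μ(2/r₂ − 1/a_t)] = 2.05784 km/s.
Second burn Δv₂ = |v₂ − v_p| = 0.38784 km/s.
Total Δv = Δv₁ + Δv₂ = 0.6757 km/s.

Δv = 676 m/s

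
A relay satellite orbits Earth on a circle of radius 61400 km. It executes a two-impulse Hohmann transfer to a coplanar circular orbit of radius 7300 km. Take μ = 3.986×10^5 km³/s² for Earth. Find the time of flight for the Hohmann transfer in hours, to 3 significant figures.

Semi-major axis of the transfer orbit: a_t = (61400 + 7300)/2 = 34350 km.
By Kepler's third law the transfer-orbit period is T = 2π√(a_t³/μ), so t = T/2 = 31680 s.
Converting: 31680 s ÷ 3600 s/hour = 8.80 hours.

t = 8.80 hours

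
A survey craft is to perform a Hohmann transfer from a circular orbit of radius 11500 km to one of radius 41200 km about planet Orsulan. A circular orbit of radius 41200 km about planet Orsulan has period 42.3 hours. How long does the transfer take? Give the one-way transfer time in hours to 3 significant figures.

t = 10.8 hours

From Kepler's third law T² = 4π²r³/μ at r = 41200 km, T = 42.3 hours = 42.3 × 3600 s = 1.5228×10^5 s: μ = 4π²r³/T² = 1.19060×10^5 km³/s².
The Hohmann ellipse has a_t = (r₁ + r₂)/2 = 26350 km.
Half the transfer-orbit period gives t = π√(a_t³/μ) = 38940 s.
Converting: 38940 s ÷ 3600 s/hour = 10.8 hours.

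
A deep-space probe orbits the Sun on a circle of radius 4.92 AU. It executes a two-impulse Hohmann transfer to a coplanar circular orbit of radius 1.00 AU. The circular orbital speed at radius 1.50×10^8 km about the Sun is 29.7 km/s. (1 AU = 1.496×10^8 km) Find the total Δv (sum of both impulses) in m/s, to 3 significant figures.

From the circular-orbit relation v² = μ/r at r = 1.50×10^8 km: μ = v²r = (29.7)² × 1.50×10^8 = 1.32313×10^11 km³/s².
In km: r₁ = 4.92 × 1.496×10^8 = 7.36032×10^8 km; r₂ = 1.00 × 1.496×10^8 = 1.496×10^8 km.
Semi-major axis of the transfer orbit: a_t = (7.36032×10^8 + 1.496×10^8)/2 = 4.42816×10^8 km.
At r₁ the circular-orbit speed is v₁ = √(μ/r₁) = 13.408 km/s.
Transfer-orbit speed at r₁ (vis-viva equation): v_a = √[μ(2/r₁ − 1/a_t)] = 7.7931 km/s.
First burn Δv₁ = |v_a − v₁| = 5.615 km/s.
Circular speed at r₂: v₂ = √(μ/r₂) = 29.740 km/s.
Transfer-orbit speed at r₂: v_p = √[μ(2/r₂ − 1/a_t)] = 38.342 km/s.
Second burn Δv₂ = |v₂ − v_p| = 8.602 km/s.
Δv = Δv₁ + Δv₂ = 5.615 + 8.602 = 14.22 km/s.

Δv = 14200 m/s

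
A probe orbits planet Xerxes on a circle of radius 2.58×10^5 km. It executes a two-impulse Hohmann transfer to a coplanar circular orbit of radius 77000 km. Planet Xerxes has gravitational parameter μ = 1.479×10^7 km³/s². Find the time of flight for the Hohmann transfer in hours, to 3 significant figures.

The Hohmann ellipse has a_t = (r₁ + r₂)/2 = 1.675×10^5 km.
By Kepler's third law the transfer-orbit period is T = 2π√(a_t³/μ), so t = T/2 = 56000 s.
Converting: 56000 s ÷ 3600 s/hour = 15.6 hours.

t = 15.6 hours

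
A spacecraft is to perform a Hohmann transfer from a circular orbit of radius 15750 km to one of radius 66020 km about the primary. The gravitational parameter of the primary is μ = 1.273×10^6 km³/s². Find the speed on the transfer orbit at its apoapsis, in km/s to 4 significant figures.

v = 2.725 km/s

Semi-major axis of the transfer orbit: a_t = (15750 + 66020)/2 = 40885 km.
The apoapsis of the transfer ellipse is at r = 66020 km.
Applying v² = μ(2/r − 1/a_t): v = 2.725 km/s.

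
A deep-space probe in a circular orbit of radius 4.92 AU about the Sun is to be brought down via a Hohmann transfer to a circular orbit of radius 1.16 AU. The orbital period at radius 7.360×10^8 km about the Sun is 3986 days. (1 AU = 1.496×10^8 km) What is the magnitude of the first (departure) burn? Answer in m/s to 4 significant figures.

Δv₁ = 5133 m/s

From Kepler's third law T² = 4π²r³/μ at r = 7.360×10^8 km, T = 3986 days = 3986 × 86400 s = 3.443904×10^8 s: μ = 4π²r³/T² = 1.32706×10^11 km³/s².
In km: r₁ = 4.92 × 1.496×10^8 = 7.36032×10^8 km; r₂ = 1.16 × 1.496×10^8 = 1.73536×10^8 km.
The Hohmann ellipse has a_t = (r₁ + r₂)/2 = 4.54784×10^8 km.
On the circular orbit at r = 7.36032×10^8 km, v_c = √(μ/r) = 13.4276 km/s.
Vis-viva on the transfer ellipse at r = 7.36032×10^8 km gives v_t = √[μ(2/r − 1/a_t)] = 8.29448 km/s.
Δv₁ = |v_t − v_c| = |8.29448 − 13.4276| = 5.133 km/s.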